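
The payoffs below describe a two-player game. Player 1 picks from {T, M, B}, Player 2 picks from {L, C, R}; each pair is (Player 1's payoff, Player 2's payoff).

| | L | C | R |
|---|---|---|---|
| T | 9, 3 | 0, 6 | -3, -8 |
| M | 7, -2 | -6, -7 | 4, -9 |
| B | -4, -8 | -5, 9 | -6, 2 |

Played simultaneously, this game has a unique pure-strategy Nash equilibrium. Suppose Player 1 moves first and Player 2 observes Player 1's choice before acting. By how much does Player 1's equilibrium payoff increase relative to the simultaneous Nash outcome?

7

Work backward from Player 2's decision.
- T: Player 2 compares 3, 6, -8 and picks C; Player 1 would get 0.
- M: Player 2 compares -2, -7, -9 and picks L; Player 1 would get 7.
- B: Player 2 compares -8, 9, 2 and picks C; Player 1 would get -5.
Player 1's induced payoffs are 0, 7, -5, so Player 1 commits to M. Subgame-perfect outcome: (M, L) with payoffs (7, -2).
Under simultaneous play:
Player 1's best replies: L→T; C→T; R→M.
Player 2's best replies: T→C; M→L; B→C.
The unique mutual best reply is (T, C), giving (0, 6).
Player 1's commitment gain: 7 − 0 = 7.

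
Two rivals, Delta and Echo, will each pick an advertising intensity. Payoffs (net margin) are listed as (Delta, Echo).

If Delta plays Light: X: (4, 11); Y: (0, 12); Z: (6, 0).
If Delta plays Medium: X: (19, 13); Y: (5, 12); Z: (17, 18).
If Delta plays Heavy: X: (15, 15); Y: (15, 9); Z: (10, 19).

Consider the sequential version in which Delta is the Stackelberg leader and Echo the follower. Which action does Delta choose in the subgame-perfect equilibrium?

Backward induction with Delta moving first.
- Light: Echo compares 11, 12, 0 and picks Y; Delta would get 0.
- Medium: Echo compares 13, 12, 18 and picks Z; Delta would get 17.
- Heavy: Echo compares 15, 9, 19 and picks Z; Delta would get 10.
Delta's induced payoffs are 0, 17, 10, so Delta commits to Medium. Subgame-perfect outcome: (Medium, Z) with payoffs (17, 18).

Medium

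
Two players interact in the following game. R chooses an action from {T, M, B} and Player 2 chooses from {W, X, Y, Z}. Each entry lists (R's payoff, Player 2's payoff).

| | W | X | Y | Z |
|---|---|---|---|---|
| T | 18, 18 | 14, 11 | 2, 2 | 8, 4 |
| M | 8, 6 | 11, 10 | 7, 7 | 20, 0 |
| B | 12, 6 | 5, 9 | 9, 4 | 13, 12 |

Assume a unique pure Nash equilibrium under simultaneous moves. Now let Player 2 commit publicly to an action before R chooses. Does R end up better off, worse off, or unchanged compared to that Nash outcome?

Backward induction with Player 2 moving first.
- W → R plays T (best of 18, 8, 12); Player 2 gets 18.
- X → R plays T (best of 14, 11, 5); Player 2 gets 11.
- Y → R plays B (best of 2, 7, 9); Player 2 gets 4.
- Z → R plays M (best of 8, 20, 13); Player 2 gets 0.
Player 2's induced payoffs are 18, 11, 4, 0, so Player 2 commits to W. Subgame-perfect outcome: (T, W) with payoffs (18, 18).
For the simultaneous game, intersect best replies.
R's best replies: W→T; X→T; Y→B; Z→M.
Player 2's best replies: T→W; M→X; B→Z.
Only (T, W) has each player best-responding; Nash payoffs (18, 18).
R earns 18 sequentially versus 18 at the Nash outcome: unchanged.

unchanged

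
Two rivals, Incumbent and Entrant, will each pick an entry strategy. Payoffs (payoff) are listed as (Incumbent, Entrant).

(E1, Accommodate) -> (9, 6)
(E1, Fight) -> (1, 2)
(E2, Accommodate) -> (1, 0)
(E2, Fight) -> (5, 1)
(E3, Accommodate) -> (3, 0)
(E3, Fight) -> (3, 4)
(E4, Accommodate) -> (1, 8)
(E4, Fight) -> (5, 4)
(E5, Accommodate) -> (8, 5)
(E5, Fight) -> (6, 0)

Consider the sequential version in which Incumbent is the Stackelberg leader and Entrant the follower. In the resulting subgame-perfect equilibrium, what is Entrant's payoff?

6

Work backward from Entrant's decision.
- E1: Entrant compares 6, 2 and picks Accommodate; Incumbent would get 9.
- E2: Entrant compares 0, 1 and picks Fight; Incumbent would get 5.
- E3: Entrant compares 0, 4 and picks Fight; Incumbent would get 3.
- E4: Entrant compares 8, 4 and picks Accommodate; Incumbent would get 1.
- E5: Entrant compares 5, 0 and picks Accommodate; Incumbent would get 8.
Among 9, 5, 3, 1, 8, the best is 9 at E1. Subgame-perfect outcome: (E1, Accommodate) with payoffs (9, 6).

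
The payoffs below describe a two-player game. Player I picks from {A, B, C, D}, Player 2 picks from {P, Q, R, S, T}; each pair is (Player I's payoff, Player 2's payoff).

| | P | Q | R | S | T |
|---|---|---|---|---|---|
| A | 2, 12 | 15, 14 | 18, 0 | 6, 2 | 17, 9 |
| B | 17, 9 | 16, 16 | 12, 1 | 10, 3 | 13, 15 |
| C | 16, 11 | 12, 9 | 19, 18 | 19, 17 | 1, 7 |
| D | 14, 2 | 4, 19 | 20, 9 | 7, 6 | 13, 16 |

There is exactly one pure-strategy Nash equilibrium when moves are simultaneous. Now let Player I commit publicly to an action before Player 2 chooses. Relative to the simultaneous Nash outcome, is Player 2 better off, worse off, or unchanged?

better off

Backward induction with Player I moving first.
- A: BR = Q, leader payoff 15.
- B: BR = Q, leader payoff 16.
- C: BR = R, leader payoff 19.
- D: BR = Q, leader payoff 4.
Player I's induced payoffs are 15, 16, 19, 4, so Player I commits to C. Subgame-perfect outcome: (C, R) with payoffs (19, 18).
Now find the simultaneous Nash equilibrium.
Player I's best replies: P→B; Q→B; R→D; S→C; T→A.
Player 2's best replies: A→Q; B→Q; C→R; D→Q.
The unique mutual best reply is (B, Q), giving (16, 16).
Player 2 earns 18 sequentially versus 16 at the Nash outcome: better off.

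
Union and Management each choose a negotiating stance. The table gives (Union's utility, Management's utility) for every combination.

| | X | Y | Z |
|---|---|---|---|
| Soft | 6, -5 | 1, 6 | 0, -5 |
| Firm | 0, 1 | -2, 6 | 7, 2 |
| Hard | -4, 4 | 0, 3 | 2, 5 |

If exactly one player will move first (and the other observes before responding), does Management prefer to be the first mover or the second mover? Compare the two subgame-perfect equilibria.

If Union leads: Management's best replies are Soft→Y, Firm→Y, Hard→Z; Union's induced payoffs 1, -2, 2; outcome (Hard, Z), payoffs (2, 5).
If Management leads: Union's best replies are X→Soft, Y→Soft, Z→Firm; Management's induced payoffs -5, 6, 2; outcome (Soft, Y), payoffs (1, 6).
Management gets 6 moving first and 5 moving second, so Management prefers to move first.

first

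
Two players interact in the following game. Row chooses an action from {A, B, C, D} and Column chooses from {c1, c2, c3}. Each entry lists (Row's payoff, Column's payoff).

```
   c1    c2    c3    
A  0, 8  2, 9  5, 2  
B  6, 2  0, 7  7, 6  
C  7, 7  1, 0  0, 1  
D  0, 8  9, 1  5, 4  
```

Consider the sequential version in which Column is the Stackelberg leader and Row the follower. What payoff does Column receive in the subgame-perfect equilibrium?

7

Row best-responds to each possible Column move:
- c1: BR = C, leader payoff 7.
- c2: BR = D, leader payoff 1.
- c3: BR = B, leader payoff 6.
Among 7, 1, 6, the best is 7 at c1. Subgame-perfect outcome: (C, c1) with payoffs (7, 7).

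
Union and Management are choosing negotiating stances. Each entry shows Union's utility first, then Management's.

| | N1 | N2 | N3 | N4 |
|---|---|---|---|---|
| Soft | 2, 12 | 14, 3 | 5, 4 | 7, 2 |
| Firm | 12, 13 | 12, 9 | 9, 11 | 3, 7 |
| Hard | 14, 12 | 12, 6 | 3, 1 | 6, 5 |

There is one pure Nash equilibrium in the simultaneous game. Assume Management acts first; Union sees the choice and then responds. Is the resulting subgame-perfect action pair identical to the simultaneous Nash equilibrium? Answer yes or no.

yes

Backward induction with Management moving first.
- N1: Union compares 2, 12, 14 and picks Hard; Management would get 12.
- N2: Union compares 14, 12, 12 and picks Soft; Management would get 3.
- N3: Union compares 5, 9, 3 and picks Firm; Management would get 11.
- N4: Union compares 7, 3, 6 and picks Soft; Management would get 2.
Among 12, 3, 11, 2, the best is 12 at N1. Subgame-perfect outcome: (Hard, N1) with payoffs (14, 12).
For the simultaneous game, intersect best replies.
Union's best replies: N1→Hard; N2→Soft; N3→Firm; N4→Soft.
Management's best replies: Soft→N1; Firm→N1; Hard→N1.
The unique mutual best reply is (Hard, N1), giving (14, 12).
Sequential outcome (Hard, N1) coincides with the Nash profile (Hard, N1).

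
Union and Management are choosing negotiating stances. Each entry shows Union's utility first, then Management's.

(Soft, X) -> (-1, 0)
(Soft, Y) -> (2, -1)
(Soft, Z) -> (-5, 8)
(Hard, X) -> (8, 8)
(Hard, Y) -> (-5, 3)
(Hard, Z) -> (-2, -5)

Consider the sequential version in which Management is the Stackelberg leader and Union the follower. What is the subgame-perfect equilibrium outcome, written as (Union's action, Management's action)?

(Hard, X)

Work backward from Union's decision.
- X: BR = Hard, leader payoff 8.
- Y: BR = Soft, leader payoff -1.
- Z: BR = Hard, leader payoff -5.
Among 8, -1, -5, the best is 8 at X. Subgame-perfect outcome: (Hard, X) with payoffs (8, 8).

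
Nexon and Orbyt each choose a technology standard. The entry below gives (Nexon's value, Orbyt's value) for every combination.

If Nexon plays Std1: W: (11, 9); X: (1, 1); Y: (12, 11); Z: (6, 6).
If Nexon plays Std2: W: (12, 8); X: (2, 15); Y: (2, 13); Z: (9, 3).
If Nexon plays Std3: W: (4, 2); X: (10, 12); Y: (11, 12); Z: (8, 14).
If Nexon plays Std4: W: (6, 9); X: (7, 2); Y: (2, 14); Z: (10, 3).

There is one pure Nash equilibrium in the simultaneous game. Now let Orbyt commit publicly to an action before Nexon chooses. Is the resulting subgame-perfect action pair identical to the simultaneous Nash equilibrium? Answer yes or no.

no

Work backward from Nexon's decision.
- W: Nexon compares 11, 12, 4, 6 and picks Std2; Orbyt would get 8.
- X: Nexon compares 1, 2, 10, 7 and picks Std3; Orbyt would get 12.
- Y: Nexon compares 12, 2, 11, 2 and picks Std1; Orbyt would get 11.
- Z: Nexon compares 6, 9, 8, 10 and picks Std4; Orbyt would get 3.
Among 8, 12, 11, 3, the best is 12 at X. Subgame-perfect outcome: (Std3, X) with payoffs (10, 12).
Now find the simultaneous Nash equilibrium.
Nexon's best replies: W→Std2; X→Std3; Y→Std1; Z→Std4.
Orbyt's best replies: Std1→Y; Std2→X; Std3→Z; Std4→Y.
The unique mutual best reply is (Std1, Y), giving (12, 11).
Sequential outcome (Std3, X) differs from the Nash profile (Std1, Y).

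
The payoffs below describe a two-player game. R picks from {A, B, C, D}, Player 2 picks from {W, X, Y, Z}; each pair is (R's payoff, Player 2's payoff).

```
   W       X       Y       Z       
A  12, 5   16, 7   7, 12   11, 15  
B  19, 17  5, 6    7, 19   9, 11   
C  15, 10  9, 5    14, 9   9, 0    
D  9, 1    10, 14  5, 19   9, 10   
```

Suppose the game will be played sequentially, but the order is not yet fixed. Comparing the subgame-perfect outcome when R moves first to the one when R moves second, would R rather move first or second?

If R leads: Player 2's best replies are A→Z, B→Y, C→W, D→Y; R's induced payoffs 11, 7, 15, 5; outcome (C, W), payoffs (15, 10).
If Player 2 leads: R's best replies are W→B, X→A, Y→C, Z→A; Player 2's induced payoffs 17, 7, 9, 15; outcome (B, W), payoffs (19, 17).
R gets 15 moving first and 19 moving second, so R prefers to move second.

second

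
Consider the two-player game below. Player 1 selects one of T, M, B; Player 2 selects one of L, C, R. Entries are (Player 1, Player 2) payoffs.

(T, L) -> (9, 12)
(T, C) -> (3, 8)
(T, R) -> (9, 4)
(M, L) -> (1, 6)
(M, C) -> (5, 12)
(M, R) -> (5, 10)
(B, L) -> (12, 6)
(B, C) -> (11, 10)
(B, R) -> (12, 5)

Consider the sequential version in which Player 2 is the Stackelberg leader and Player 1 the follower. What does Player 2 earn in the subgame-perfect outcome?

Work backward from Player 1's decision.
- L → Player 1 plays B (best of 9, 1, 12); Player 2 gets 6.
- C → Player 1 plays B (best of 3, 5, 11); Player 2 gets 10.
- R → Player 1 plays B (best of 9, 5, 12); Player 2 gets 5.
Player 2's induced payoffs are 6, 10, 5, so Player 2 commits to C. Subgame-perfect outcome: (B, C) with payoffs (11, 10).

10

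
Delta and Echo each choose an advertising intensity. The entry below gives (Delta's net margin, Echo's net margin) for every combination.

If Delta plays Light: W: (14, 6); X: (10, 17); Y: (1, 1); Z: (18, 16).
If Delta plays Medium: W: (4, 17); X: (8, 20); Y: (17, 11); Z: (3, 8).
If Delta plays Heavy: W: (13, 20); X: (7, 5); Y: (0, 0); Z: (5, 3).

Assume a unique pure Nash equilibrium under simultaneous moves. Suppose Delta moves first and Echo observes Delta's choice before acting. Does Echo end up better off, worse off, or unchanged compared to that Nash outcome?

Work backward from Echo's decision.
- Light: BR = X, leader payoff 10.
- Medium: BR = X, leader payoff 8.
- Heavy: BR = W, leader payoff 13.
Delta's induced payoffs are 10, 8, 13, so Delta commits to Heavy. Subgame-perfect outcome: (Heavy, W) with payoffs (13, 20).
Under simultaneous play:
Delta's best replies: W→Light; X→Light; Y→Medium; Z→Light.
Echo's best replies: Light→X; Medium→X; Heavy→W.
The unique mutual best reply is (Light, X), giving (10, 17).
Echo earns 20 sequentially versus 17 at the Nash outcome: better off.

better off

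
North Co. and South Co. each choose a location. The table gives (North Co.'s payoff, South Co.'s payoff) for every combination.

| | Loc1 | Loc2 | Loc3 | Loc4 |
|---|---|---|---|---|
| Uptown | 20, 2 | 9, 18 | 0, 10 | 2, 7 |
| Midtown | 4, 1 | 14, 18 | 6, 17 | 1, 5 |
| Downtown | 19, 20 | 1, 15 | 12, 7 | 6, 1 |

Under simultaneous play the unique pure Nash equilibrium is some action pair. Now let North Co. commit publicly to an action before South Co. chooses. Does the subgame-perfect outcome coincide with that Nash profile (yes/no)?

Work backward from South Co.'s decision.
- Uptown → South Co. plays Loc2 (best of 2, 18, 10, 7); North Co. gets 9.
- Midtown → South Co. plays Loc2 (best of 1, 18, 17, 5); North Co. gets 14.
- Downtown → South Co. plays Loc1 (best of 20, 15, 7, 1); North Co. gets 19.
Among 9, 14, 19, the best is 19 at Downtown. Subgame-perfect outcome: (Downtown, Loc1) with payoffs (19, 20).
For the simultaneous game, intersect best replies.
North Co.'s best replies: Loc1→Uptown; Loc2→Midtown; Loc3→Downtown; Loc4→Downtown.
South Co.'s best replies: Uptown→Loc2; Midtown→Loc2; Downtown→Loc1.
Only (Midtown, Loc2) has each player best-responding; Nash payoffs (14, 18).
Sequential outcome (Downtown, Loc1) differs from the Nash profile (Midtown, Loc2).

no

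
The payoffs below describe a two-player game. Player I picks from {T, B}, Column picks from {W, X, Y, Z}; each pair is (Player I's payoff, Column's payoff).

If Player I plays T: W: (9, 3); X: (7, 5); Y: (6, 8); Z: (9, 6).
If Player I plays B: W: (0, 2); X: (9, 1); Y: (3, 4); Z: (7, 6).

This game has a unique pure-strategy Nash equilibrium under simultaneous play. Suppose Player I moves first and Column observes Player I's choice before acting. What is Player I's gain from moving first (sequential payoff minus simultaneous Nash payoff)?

1

Backward induction with Player I moving first.
- T: Column compares 3, 5, 8, 6 and picks Y; Player I would get 6.
- B: Column compares 2, 1, 4, 6 and picks Z; Player I would get 7.
Maximizing over 6, 7, Player I chooses B. Subgame-perfect outcome: (B, Z) with payoffs (7, 6).
Now find the simultaneous Nash equilibrium.
Player I's best replies: W→T; X→B; Y→T; Z→T.
Column's best replies: T→Y; B→Z.
The unique mutual best reply is (T, Y), giving (6, 8).
Player I's commitment gain: 7 − 6 = 1.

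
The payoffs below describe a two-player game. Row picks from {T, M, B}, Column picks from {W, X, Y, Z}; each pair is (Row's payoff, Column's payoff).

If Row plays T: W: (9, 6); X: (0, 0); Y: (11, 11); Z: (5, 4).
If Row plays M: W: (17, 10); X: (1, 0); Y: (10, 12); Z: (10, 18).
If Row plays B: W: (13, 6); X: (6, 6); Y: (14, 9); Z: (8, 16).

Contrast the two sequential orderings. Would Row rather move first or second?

first

If Row leads: Column's best replies are T→Y, M→Z, B→Z; Row's induced payoffs 11, 10, 8; outcome (T, Y), payoffs (11, 11).
If Column leads: Row's best replies are W→M, X→B, Y→B, Z→M; Column's induced payoffs 10, 6, 9, 18; outcome (M, Z), payoffs (10, 18).
Row gets 11 moving first and 10 moving second, so Row prefers to move first.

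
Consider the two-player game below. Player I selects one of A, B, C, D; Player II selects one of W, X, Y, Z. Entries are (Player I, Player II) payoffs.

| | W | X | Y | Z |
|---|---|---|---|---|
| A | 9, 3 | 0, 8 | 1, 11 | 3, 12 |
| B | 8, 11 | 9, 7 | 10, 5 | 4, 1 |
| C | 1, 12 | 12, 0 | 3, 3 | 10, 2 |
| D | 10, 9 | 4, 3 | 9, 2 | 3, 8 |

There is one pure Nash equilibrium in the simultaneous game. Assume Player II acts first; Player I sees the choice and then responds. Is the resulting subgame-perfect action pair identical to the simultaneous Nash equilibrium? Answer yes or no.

Backward induction with Player II moving first.
- W → Player I plays D (best of 9, 8, 1, 10); Player II gets 9.
- X → Player I plays C (best of 0, 9, 12, 4); Player II gets 0.
- Y → Player I plays B (best of 1, 10, 3, 9); Player II gets 5.
- Z → Player I plays C (best of 3, 4, 10, 3); Player II gets 2.
Player II's induced payoffs are 9, 0, 5, 2, so Player II commits to W. Subgame-perfect outcome: (D, W) with payoffs (10, 9).
Under simultaneous play:
Player I's best replies: W→D; X→C; Y→B; Z→C.
Player II's best replies: A→Z; B→W; C→W; D→W.
The unique mutual best reply is (D, W), giving (10, 9).
Sequential outcome (D, W) coincides with the Nash profile (D, W).

yes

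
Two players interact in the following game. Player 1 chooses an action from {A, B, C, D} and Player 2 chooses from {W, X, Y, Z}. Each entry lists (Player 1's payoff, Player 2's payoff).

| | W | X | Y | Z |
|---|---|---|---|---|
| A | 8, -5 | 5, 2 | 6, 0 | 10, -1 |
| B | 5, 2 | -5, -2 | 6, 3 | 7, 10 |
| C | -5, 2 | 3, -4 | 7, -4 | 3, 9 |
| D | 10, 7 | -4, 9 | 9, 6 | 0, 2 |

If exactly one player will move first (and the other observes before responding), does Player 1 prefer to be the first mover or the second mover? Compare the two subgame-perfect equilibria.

second

If Player 1 leads: Player 2's best replies are A→X, B→Z, C→Z, D→X; Player 1's induced payoffs 5, 7, 3, -4; outcome (B, Z), payoffs (7, 10).
If Player 2 leads: Player 1's best replies are W→D, X→A, Y→D, Z→A; Player 2's induced payoffs 7, 2, 6, -1; outcome (D, W), payoffs (10, 7).
Player 1 gets 7 moving first and 10 moving second, so Player 1 prefers to move second.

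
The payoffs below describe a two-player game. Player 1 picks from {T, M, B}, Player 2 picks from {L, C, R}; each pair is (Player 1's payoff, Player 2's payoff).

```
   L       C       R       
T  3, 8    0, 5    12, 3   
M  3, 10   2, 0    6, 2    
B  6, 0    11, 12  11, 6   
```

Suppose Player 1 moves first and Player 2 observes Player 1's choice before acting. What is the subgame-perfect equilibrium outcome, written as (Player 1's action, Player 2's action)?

Backward induction with Player 1 moving first.
- T: Player 2 compares 8, 5, 3 and picks L; Player 1 would get 3.
- M: Player 2 compares 10, 0, 2 and picks L; Player 1 would get 3.
- B: Player 2 compares 0, 12, 6 and picks C; Player 1 would get 11.
Player 1's induced payoffs are 3, 3, 11, so Player 1 commits to B. Subgame-perfect outcome: (B, C) with payoffs (11, 12).

(B, C)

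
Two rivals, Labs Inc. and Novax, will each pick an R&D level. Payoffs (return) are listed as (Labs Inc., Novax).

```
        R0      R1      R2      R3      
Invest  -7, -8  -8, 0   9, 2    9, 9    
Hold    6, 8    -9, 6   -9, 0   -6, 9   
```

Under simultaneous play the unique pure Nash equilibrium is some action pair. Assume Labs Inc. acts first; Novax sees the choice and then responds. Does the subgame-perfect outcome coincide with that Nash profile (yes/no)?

Backward induction with Labs Inc. moving first.
- Invest: Novax compares -8, 0, 2, 9 and picks R3; Labs Inc. would get 9.
- Hold: Novax compares 8, 6, 0, 9 and picks R3; Labs Inc. would get -6.
Labs Inc.'s induced payoffs are 9, -6, so Labs Inc. commits to Invest. Subgame-perfect outcome: (Invest, R3) with payoffs (9, 9).
Now find the simultaneous Nash equilibrium.
Labs Inc.'s best replies: R0→Hold; R1→Invest; R2→Invest; R3→Invest.
Novax's best replies: Invest→R3; Hold→R3.
The unique mutual best reply is (Invest, R3), giving (9, 9).
Sequential outcome (Invest, R3) coincides with the Nash profile (Invest, R3).

yes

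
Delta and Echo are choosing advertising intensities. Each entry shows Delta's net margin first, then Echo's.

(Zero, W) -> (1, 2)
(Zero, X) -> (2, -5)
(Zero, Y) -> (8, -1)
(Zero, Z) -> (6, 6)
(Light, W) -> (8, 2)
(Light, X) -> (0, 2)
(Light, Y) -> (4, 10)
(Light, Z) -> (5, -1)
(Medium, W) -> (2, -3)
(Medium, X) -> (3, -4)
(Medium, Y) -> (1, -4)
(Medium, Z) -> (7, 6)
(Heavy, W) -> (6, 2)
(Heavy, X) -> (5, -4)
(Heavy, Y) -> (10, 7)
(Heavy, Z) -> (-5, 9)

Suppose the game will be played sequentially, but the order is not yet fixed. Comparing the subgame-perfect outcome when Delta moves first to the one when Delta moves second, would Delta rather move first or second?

If Delta leads: Echo's best replies are Zero→Z, Light→Y, Medium→Z, Heavy→Z; Delta's induced payoffs 6, 4, 7, -5; outcome (Medium, Z), payoffs (7, 6).
If Echo leads: Delta's best replies are W→Light, X→Heavy, Y→Heavy, Z→Medium; Echo's induced payoffs 2, -4, 7, 6; outcome (Heavy, Y), payoffs (10, 7).
Delta gets 7 moving first and 10 moving second, so Delta prefers to move second.

second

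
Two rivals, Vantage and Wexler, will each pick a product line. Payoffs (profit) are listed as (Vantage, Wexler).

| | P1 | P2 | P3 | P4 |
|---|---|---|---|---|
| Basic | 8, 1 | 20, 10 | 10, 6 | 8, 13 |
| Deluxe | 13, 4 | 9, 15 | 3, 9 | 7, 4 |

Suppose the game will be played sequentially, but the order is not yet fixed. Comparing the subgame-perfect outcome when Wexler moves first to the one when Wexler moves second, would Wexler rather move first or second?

second

If Vantage leads: Wexler's best replies are Basic→P4, Deluxe→P2; Vantage's induced payoffs 8, 9; outcome (Deluxe, P2), payoffs (9, 15).
If Wexler leads: Vantage's best replies are P1→Deluxe, P2→Basic, P3→Basic, P4→Basic; Wexler's induced payoffs 4, 10, 6, 13; outcome (Basic, P4), payoffs (8, 13).
Wexler gets 13 moving first and 15 moving second, so Wexler prefers to move second.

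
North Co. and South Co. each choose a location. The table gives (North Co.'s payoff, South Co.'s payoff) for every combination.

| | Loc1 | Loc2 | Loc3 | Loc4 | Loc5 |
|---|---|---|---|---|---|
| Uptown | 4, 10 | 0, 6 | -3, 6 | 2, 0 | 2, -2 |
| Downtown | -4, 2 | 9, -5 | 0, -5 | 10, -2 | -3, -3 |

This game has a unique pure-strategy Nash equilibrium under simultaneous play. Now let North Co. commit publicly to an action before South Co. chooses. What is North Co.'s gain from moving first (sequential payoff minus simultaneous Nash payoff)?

Backward induction with North Co. moving first.
- Uptown: South Co. compares 10, 6, 6, 0, -2 and picks Loc1; North Co. would get 4.
- Downtown: South Co. compares 2, -5, -5, -2, -3 and picks Loc1; North Co. would get -4.
North Co.'s induced payoffs are 4, -4, so North Co. commits to Uptown. Subgame-perfect outcome: (Uptown, Loc1) with payoffs (4, 10).
Now find the simultaneous Nash equilibrium.
North Co.'s best replies: Loc1→Uptown; Loc2→Downtown; Loc3→Downtown; Loc4→Downtown; Loc5→Uptown.
South Co.'s best replies: Uptown→Loc1; Downtown→Loc1.
Only (Uptown, Loc1) has each player best-responding; Nash payoffs (4, 10).
North Co.'s commitment gain: 4 − 4 = 0.

0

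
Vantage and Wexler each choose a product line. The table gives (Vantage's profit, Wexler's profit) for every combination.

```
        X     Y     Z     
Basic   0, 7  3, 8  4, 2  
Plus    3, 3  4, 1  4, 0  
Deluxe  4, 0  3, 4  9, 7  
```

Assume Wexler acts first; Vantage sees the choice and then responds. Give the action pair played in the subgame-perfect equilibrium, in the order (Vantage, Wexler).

Work backward from Vantage's decision.
- X: BR = Deluxe, leader payoff 0.
- Y: BR = Plus, leader payoff 1.
- Z: BR = Deluxe, leader payoff 7.
Wexler's induced payoffs are 0, 1, 7, so Wexler commits to Z. Subgame-perfect outcome: (Deluxe, Z) with payoffs (9, 7).

(Deluxe, Z)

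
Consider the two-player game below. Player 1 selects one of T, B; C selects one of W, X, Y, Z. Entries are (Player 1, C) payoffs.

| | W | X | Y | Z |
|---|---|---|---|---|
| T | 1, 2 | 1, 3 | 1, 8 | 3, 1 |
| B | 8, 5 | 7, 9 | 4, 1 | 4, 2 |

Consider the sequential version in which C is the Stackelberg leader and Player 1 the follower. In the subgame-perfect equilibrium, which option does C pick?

X

Backward induction with C moving first.
- W: Player 1 compares 1, 8 and picks B; C would get 5.
- X: Player 1 compares 1, 7 and picks B; C would get 9.
- Y: Player 1 compares 1, 4 and picks B; C would get 1.
- Z: Player 1 compares 3, 4 and picks B; C would get 2.
Maximizing over 5, 9, 1, 2, C chooses X. Subgame-perfect outcome: (B, X) with payoffs (7, 9).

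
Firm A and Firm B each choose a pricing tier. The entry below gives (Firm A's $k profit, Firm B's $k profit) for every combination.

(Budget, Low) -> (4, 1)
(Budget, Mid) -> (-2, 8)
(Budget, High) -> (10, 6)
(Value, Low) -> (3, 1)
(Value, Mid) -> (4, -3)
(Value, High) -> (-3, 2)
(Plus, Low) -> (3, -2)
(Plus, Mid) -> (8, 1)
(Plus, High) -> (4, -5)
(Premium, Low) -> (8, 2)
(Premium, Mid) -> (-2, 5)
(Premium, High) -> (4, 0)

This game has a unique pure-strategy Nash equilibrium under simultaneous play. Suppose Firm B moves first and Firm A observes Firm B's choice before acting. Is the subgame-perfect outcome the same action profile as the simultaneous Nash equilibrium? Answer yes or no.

Work backward from Firm A's decision.
- Low: BR = Premium, leader payoff 2.
- Mid: BR = Plus, leader payoff 1.
- High: BR = Budget, leader payoff 6.
Maximizing over 2, 1, 6, Firm B chooses High. Subgame-perfect outcome: (Budget, High) with payoffs (10, 6).
Under simultaneous play:
Firm A's best replies: Low→Premium; Mid→Plus; High→Budget.
Firm B's best replies: Budget→Mid; Value→High; Plus→Mid; Premium→Mid.
The unique mutual best reply is (Plus, Mid), giving (8, 1).
Sequential outcome (Budget, High) differs from the Nash profile (Plus, Mid).

no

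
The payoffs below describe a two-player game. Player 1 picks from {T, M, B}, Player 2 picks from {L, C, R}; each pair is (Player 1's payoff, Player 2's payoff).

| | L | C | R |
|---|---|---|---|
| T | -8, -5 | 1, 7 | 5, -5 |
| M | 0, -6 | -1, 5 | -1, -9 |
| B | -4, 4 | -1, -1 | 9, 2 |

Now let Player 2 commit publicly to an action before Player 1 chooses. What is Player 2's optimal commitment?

Solve by backward induction (Player 2 leads).
- L → Player 1 plays M (best of -8, 0, -4); Player 2 gets -6.
- C → Player 1 plays T (best of 1, -1, -1); Player 2 gets 7.
- R → Player 1 plays B (best of 5, -1, 9); Player 2 gets 2.
Among -6, 7, 2, the best is 7 at C. Subgame-perfect outcome: (T, C) with payoffs (1, 7).

C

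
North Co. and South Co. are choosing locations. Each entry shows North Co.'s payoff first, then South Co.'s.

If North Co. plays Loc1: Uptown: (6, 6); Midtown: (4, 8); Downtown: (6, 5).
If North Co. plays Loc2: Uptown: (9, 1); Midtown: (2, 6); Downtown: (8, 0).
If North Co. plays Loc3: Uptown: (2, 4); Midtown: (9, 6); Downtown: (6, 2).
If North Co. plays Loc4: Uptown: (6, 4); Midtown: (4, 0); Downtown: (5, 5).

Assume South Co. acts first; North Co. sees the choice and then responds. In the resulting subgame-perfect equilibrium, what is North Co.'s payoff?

North Co. best-responds to each possible South Co. move:
- Uptown: North Co. compares 6, 9, 2, 6 and picks Loc2; South Co. would get 1.
- Midtown: North Co. compares 4, 2, 9, 4 and picks Loc3; South Co. would get 6.
- Downtown: North Co. compares 6, 8, 6, 5 and picks Loc2; South Co. would get 0.
South Co.'s induced payoffs are 1, 6, 0, so South Co. commits to Midtown. Subgame-perfect outcome: (Loc3, Midtown) with payoffs (9, 6).

9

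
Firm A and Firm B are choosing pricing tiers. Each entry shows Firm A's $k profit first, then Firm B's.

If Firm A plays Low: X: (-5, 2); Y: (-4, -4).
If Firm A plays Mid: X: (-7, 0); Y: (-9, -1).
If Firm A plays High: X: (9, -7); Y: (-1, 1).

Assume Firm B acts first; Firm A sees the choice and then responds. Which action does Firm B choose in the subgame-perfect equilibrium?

Y

Firm A best-responds to each possible Firm B move:
- X: Firm A compares -5, -7, 9 and picks High; Firm B would get -7.
- Y: Firm A compares -4, -9, -1 and picks High; Firm B would get 1.
Among -7, 1, the best is 1 at Y. Subgame-perfect outcome: (High, Y) with payoffs (-1, 1).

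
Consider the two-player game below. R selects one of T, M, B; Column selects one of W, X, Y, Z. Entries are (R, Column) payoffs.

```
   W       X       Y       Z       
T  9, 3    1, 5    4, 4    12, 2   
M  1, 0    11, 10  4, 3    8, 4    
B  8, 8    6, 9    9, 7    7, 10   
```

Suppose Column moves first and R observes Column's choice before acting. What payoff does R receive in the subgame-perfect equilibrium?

11

Work backward from R's decision.
- W: R compares 9, 1, 8 and picks T; Column would get 3.
- X: R compares 1, 11, 6 and picks M; Column would get 10.
- Y: R compares 4, 4, 9 and picks B; Column would get 7.
- Z: R compares 12, 8, 7 and picks T; Column would get 2.
Among 3, 10, 7, 2, the best is 10 at X. Subgame-perfect outcome: (M, X) with payoffs (11, 10).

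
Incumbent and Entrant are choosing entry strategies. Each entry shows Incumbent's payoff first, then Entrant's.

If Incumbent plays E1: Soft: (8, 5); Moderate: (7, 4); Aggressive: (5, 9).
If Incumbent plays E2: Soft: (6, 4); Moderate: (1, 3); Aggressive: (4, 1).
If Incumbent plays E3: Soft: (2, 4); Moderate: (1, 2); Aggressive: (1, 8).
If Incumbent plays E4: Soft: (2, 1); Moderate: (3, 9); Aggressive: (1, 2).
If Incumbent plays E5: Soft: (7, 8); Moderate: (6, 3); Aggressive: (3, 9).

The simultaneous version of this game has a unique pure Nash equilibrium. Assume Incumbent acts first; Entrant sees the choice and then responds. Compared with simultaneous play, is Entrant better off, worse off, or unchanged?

Solve by backward induction (Incumbent leads).
- E1 → Entrant plays Aggressive (best of 5, 4, 9); Incumbent gets 5.
- E2 → Entrant plays Soft (best of 4, 3, 1); Incumbent gets 6.
- E3 → Entrant plays Aggressive (best of 4, 2, 8); Incumbent gets 1.
- E4 → Entrant plays Moderate (best of 1, 9, 2); Incumbent gets 3.
- E5 → Entrant plays Aggressive (best of 8, 3, 9); Incumbent gets 3.
Maximizing over 5, 6, 1, 3, 3, Incumbent chooses E2. Subgame-perfect outcome: (E2, Soft) with payoffs (6, 4).
For the simultaneous game, intersect best replies.
Incumbent's best replies: Soft→E1; Moderate→E1; Aggressive→E1.
Entrant's best replies: E1→Aggressive; E2→Soft; E3→Aggressive; E4→Moderate; E5→Aggressive.
The unique mutual best reply is (E1, Aggressive), giving (5, 9).
Entrant earns 4 sequentially versus 9 at the Nash outcome: worse off.

worse off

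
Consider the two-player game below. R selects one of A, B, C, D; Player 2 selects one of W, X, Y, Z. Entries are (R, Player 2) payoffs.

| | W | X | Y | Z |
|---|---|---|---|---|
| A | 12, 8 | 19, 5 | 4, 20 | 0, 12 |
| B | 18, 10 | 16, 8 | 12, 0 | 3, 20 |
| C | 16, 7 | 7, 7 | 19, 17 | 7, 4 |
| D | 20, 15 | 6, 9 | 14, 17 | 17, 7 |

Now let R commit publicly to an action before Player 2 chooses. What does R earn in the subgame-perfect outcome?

Backward induction with R moving first.
- A: BR = Y, leader payoff 4.
- B: BR = Z, leader payoff 3.
- C: BR = Y, leader payoff 19.
- D: BR = Y, leader payoff 14.
Among 4, 3, 19, 14, the best is 19 at C. Subgame-perfect outcome: (C, Y) with payoffs (19, 17).

19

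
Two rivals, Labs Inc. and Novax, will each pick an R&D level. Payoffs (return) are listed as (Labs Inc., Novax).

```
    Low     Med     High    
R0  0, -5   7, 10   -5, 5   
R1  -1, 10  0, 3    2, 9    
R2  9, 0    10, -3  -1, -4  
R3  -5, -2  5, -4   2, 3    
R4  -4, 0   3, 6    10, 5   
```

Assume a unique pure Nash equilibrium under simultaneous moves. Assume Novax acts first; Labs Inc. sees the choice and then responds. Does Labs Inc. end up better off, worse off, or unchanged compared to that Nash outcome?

better off

Backward induction with Novax moving first.
- Low → Labs Inc. plays R2 (best of 0, -1, 9, -5, -4); Novax gets 0.
- Med → Labs Inc. plays R2 (best of 7, 0, 10, 5, 3); Novax gets -3.
- High → Labs Inc. plays R4 (best of -5, 2, -1, 2, 10); Novax gets 5.
Among 0, -3, 5, the best is 5 at High. Subgame-perfect outcome: (R4, High) with payoffs (10, 5).
For the simultaneous game, intersect best replies.
Labs Inc.'s best replies: Low→R2; Med→R2; High→R4.
Novax's best replies: R0→Med; R1→Low; R2→Low; R3→High; R4→Med.
The unique mutual best reply is (R2, Low), giving (9, 0).
Labs Inc. earns 10 sequentially versus 9 at the Nash outcome: better off.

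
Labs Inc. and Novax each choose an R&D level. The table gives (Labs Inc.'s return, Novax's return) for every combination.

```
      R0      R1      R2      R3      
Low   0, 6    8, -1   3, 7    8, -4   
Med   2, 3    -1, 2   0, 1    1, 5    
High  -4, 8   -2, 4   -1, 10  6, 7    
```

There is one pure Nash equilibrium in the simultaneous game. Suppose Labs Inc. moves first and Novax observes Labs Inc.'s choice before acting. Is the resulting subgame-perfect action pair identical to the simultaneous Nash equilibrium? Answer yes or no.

yes

Solve by backward induction (Labs Inc. leads).
- Low: Novax compares 6, -1, 7, -4 and picks R2; Labs Inc. would get 3.
- Med: Novax compares 3, 2, 1, 5 and picks R3; Labs Inc. would get 1.
- High: Novax compares 8, 4, 10, 7 and picks R2; Labs Inc. would get -1.
Among 3, 1, -1, the best is 3 at Low. Subgame-perfect outcome: (Low, R2) with payoffs (3, 7).
Now find the simultaneous Nash equilibrium.
Labs Inc.'s best replies: R0→Med; R1→Low; R2→Low; R3→Low.
Novax's best replies: Low→R2; Med→R3; High→R2.
Only (Low, R2) has each player best-responding; Nash payoffs (3, 7).
Sequential outcome (Low, R2) coincides with the Nash profile (Low, R2).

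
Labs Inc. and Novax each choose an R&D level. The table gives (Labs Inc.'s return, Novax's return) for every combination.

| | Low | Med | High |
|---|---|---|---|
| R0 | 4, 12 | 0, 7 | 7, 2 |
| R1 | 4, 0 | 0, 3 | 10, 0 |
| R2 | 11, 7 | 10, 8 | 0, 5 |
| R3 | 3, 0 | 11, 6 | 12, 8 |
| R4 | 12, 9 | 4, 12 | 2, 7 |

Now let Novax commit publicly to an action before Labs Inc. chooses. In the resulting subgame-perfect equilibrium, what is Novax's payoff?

9

Solve by backward induction (Novax leads).
- Low → Labs Inc. plays R4 (best of 4, 4, 11, 3, 12); Novax gets 9.
- Med → Labs Inc. plays R3 (best of 0, 0, 10, 11, 4); Novax gets 6.
- High → Labs Inc. plays R3 (best of 7, 10, 0, 12, 2); Novax gets 8.
Among 9, 6, 8, the best is 9 at Low. Subgame-perfect outcome: (R4, Low) with payoffs (12, 9).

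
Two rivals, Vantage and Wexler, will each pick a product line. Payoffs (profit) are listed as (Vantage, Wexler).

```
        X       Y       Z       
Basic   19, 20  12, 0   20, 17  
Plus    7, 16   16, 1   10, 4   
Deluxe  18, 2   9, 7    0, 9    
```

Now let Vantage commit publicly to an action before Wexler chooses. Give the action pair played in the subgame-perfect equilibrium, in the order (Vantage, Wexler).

(Basic, X)

Work backward from Wexler's decision.
- Basic → Wexler plays X (best of 20, 0, 17); Vantage gets 19.
- Plus → Wexler plays X (best of 16, 1, 4); Vantage gets 7.
- Deluxe → Wexler plays Z (best of 2, 7, 9); Vantage gets 0.
Maximizing over 19, 7, 0, Vantage chooses Basic. Subgame-perfect outcome: (Basic, X) with payoffs (19, 20).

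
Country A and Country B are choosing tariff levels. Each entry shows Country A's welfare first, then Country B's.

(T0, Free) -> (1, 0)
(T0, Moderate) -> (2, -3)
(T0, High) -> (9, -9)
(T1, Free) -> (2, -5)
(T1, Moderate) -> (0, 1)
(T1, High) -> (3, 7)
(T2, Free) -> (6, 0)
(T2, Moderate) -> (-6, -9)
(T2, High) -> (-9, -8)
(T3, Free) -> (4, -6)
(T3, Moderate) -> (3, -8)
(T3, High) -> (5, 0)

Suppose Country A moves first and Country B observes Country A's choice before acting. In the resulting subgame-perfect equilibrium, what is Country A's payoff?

6

Solve by backward induction (Country A leads).
- T0 → Country B plays Free (best of 0, -3, -9); Country A gets 1.
- T1 → Country B plays High (best of -5, 1, 7); Country A gets 3.
- T2 → Country B plays Free (best of 0, -9, -8); Country A gets 6.
- T3 → Country B plays High (best of -6, -8, 0); Country A gets 5.
Maximizing over 1, 3, 6, 5, Country A chooses T2. Subgame-perfect outcome: (T2, Free) with payoffs (6, 0).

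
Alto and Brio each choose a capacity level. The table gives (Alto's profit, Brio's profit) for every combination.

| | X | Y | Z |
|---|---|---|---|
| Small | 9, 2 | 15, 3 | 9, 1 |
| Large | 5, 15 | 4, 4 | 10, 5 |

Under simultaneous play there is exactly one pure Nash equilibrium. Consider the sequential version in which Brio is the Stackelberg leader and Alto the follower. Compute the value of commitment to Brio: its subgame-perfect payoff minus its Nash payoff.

2

Work backward from Alto's decision.
- X: BR = Small, leader payoff 2.
- Y: BR = Small, leader payoff 3.
- Z: BR = Large, leader payoff 5.
Brio's induced payoffs are 2, 3, 5, so Brio commits to Z. Subgame-perfect outcome: (Large, Z) with payoffs (10, 5).
For the simultaneous game, intersect best replies.
Alto's best replies: X→Small; Y→Small; Z→Large.
Brio's best replies: Small→Y; Large→X.
Only (Small, Y) has each player best-responding; Nash payoffs (15, 3).
Brio's commitment gain: 5 − 3 = 2.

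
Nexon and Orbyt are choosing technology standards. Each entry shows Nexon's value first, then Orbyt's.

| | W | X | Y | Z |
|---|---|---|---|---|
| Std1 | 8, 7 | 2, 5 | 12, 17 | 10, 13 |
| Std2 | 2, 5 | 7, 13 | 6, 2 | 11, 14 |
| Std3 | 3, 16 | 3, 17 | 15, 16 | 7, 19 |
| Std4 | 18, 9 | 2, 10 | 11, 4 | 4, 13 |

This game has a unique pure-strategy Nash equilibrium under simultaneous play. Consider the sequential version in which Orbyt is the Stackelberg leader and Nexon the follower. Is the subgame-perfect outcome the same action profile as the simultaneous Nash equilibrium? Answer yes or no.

no

Work backward from Nexon's decision.
- W: BR = Std4, leader payoff 9.
- X: BR = Std2, leader payoff 13.
- Y: BR = Std3, leader payoff 16.
- Z: BR = Std2, leader payoff 14.
Among 9, 13, 16, 14, the best is 16 at Y. Subgame-perfect outcome: (Std3, Y) with payoffs (15, 16).
Now find the simultaneous Nash equilibrium.
Nexon's best replies: W→Std4; X→Std2; Y→Std3; Z→Std2.
Orbyt's best replies: Std1→Y; Std2→Z; Std3→Z; Std4→Z.
The unique mutual best reply is (Std2, Z), giving (11, 14).
Sequential outcome (Std3, Y) differs from the Nash profile (Std2, Z).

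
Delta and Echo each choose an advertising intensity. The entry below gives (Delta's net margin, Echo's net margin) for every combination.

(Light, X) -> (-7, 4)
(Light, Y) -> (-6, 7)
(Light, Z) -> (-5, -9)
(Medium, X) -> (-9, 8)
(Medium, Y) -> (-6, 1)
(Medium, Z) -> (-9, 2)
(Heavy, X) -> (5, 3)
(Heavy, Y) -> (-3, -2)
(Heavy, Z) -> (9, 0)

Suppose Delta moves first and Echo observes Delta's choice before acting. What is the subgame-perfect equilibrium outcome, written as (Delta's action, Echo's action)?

Echo best-responds to each possible Delta move:
- Light: BR = Y, leader payoff -6.
- Medium: BR = X, leader payoff -9.
- Heavy: BR = X, leader payoff 5.
Among -6, -9, 5, the best is 5 at Heavy. Subgame-perfect outcome: (Heavy, X) with payoffs (5, 3).

(Heavy, X)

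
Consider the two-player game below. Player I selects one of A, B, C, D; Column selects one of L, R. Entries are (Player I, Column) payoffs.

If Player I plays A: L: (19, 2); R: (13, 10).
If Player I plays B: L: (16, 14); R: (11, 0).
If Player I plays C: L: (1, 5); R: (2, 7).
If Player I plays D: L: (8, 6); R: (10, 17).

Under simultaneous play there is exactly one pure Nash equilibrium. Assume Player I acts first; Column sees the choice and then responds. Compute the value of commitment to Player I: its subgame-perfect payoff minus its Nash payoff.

Backward induction with Player I moving first.
- A: Column compares 2, 10 and picks R; Player I would get 13.
- B: Column compares 14, 0 and picks L; Player I would get 16.
- C: Column compares 5, 7 and picks R; Player I would get 2.
- D: Column compares 6, 17 and picks R; Player I would get 10.
Player I's induced payoffs are 13, 16, 2, 10, so Player I commits to B. Subgame-perfect outcome: (B, L) with payoffs (16, 14).
Now find the simultaneous Nash equilibrium.
Player I's best replies: L→A; R→A.
Column's best replies: A→R; B→L; C→R; D→R.
Only (A, R) has each player best-responding; Nash payoffs (13, 10).
Player I's commitment gain: 16 − 13 = 3.

3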